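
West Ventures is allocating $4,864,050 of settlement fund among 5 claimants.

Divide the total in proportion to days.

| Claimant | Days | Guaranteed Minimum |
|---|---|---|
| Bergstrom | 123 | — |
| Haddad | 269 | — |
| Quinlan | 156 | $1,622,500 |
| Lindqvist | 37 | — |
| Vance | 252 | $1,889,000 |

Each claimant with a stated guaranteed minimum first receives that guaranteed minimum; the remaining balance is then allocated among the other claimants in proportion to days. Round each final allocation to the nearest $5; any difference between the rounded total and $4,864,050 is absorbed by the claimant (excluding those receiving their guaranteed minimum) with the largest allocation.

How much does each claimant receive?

Bergstrom: $387,795 · Haddad: $848,100 · Quinlan: $1,622,500 · Lindqvist: $116,655 · Vance: $1,889,000

Guaranteed amounts: Quinlan $1,622,500; Vance $1,889,000. Residual $1,352,550.
Residual split over remaining days 429: Bergstrom 387,794.06 → $387,795; Haddad 848,102.45 → $848,100; Lindqvist 116,653.50 → $116,655.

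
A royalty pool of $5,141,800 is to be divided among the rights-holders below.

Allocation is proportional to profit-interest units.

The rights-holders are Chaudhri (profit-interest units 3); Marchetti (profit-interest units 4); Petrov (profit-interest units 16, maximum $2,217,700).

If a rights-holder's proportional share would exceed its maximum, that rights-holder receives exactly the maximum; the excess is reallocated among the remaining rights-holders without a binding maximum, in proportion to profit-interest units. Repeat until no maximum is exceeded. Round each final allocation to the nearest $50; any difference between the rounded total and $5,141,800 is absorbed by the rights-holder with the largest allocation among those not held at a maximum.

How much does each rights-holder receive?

Total profit-interest units = 23.
Pro-rata shares before constraints: Chaudhri 670,669.57; Marchetti 894,226.09; Petrov 3,576,904.35.
Capped: Petrov ($2,217,700); remaining pool $2,924,100 reallocated over remaining profit-interest units 7.
Redistributed shares: Chaudhri 1,253,185.71 → $1,253,200; Marchetti 1,670,914.29 → $1,670,900.

Chaudhri: $1,253,200 · Marchetti: $1,670,900 · Petrov: $2,217,700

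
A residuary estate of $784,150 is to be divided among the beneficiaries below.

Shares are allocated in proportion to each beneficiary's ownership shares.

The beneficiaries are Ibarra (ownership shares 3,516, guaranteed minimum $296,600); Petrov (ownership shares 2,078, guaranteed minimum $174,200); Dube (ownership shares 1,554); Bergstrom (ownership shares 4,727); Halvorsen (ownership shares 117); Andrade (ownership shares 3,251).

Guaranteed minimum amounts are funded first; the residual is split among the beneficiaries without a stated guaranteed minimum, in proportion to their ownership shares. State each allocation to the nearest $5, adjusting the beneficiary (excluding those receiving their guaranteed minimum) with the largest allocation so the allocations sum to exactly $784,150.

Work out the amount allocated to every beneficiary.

Ibarra: $296,600; Petrov: $174,200; Dube: $50,465; Bergstrom: $153,510; Halvorsen: $3,800; Andrade: $105,575

Guaranteed amounts: Ibarra $296,600; Petrov $174,200. Balance $313,350.
Balance split over remaining ownership shares 9,649: Dube 50,465.94 → $50,465; Bergstrom 153,508.70 → $153,510; Halvorsen 3,799.56 → $3,800; Andrade 105,575.80 → $105,575.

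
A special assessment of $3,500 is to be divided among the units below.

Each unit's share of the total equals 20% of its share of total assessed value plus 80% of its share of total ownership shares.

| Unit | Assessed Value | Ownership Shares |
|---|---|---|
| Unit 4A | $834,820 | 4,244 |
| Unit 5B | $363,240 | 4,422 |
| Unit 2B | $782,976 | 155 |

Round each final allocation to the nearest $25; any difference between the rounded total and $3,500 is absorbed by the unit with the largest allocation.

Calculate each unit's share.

Totals — assessed value 1,981,036, ownership shares 8,821.
Composite weights (20% assessed value + 80% ownership shares): Unit 4A 0.4692; Unit 5B 0.4377; Unit 2B 0.0931.
Pro-rata amounts: Unit 4A 1,642.13; Unit 5B 1,532.00; Unit 2B 325.87.
Rounded to nearest $25: Unit 4A $1,650; Unit 5B $1,525; Unit 2B $325. Sum = $3,500.
No rounding difference to absorb.

Unit 4A: $1,650 · Unit 5B: $1,525 · Unit 2B: $325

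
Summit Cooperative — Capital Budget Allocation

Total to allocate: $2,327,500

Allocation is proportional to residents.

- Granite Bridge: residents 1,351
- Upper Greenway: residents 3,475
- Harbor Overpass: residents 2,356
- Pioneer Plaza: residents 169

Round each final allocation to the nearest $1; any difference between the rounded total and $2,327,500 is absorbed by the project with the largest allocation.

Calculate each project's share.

Total residents = 7,351.
Unrounded shares: Granite Bridge 1,351/7,351 × $2,327,500 = 427,758.47; Upper Greenway 3,475/7,351 × $2,327,500 = 1,100,266.97; Harbor Overpass 2,356/7,351 × $2,327,500 = 745,965.17; Pioneer Plaza 169/7,351 × $2,327,500 = 53,509.39.
After rounding ($1): Granite Bridge $427,758; Upper Greenway $1,100,267; Harbor Overpass $745,965; Pioneer Plaza $53,509. Sum = $2,327,499.
Difference $2,327,500 − $2,327,499 = +$1 applied to largest allocation (Upper Greenway): Upper Greenway becomes $1,100,268.

Granite Bridge: $427,758 | Upper Greenway: $1,100,268 | Harbor Overpass: $745,965 | Pioneer Plaza: $53,509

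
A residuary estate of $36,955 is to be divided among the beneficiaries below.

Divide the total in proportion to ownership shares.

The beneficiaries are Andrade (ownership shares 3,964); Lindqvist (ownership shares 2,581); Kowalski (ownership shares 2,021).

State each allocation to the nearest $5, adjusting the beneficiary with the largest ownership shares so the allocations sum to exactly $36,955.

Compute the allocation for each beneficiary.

Andrade: $17,100 | Lindqvist: $11,135 | Kowalski: $8,720

Ownership shares total: 3,964 + 2,581 + 2,021 = 8,566.
Proportional shares: Andrade 17,101.29; Lindqvist 11,134.82; Kowalski 8,718.90.
After rounding ($5): Andrade $17,100; Lindqvist $11,135; Kowalski $8,720. Sum = $36,955.
No rounding difference to absorb.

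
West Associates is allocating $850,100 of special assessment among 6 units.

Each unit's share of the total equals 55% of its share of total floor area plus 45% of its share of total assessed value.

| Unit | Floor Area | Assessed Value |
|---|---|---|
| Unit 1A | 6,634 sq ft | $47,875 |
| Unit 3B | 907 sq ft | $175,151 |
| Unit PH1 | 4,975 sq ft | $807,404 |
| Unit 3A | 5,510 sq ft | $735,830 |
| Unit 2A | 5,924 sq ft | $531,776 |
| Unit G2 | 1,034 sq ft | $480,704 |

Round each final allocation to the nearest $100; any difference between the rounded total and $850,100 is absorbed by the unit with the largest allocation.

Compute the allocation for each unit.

Floor area total 24,984; assessed value total 2,778,740.
Blended shares (55% floor area + 45% assessed value): Unit 1A 0.1538; Unit 3B 0.0483; Unit PH1 0.2403; Unit 3A 0.2405; Unit 2A 0.2165; Unit G2 0.1006.
Raw shares: Unit 1A 130,740.73; Unit 3B 41,086.54; Unit PH1 204,257.14; Unit 3A 204,415.74; Unit 2A 184,071.60; Unit G2 85,528.26.
Rounded to nearest $100: Unit 1A $130,700; Unit 3B $41,100; Unit PH1 $204,300; Unit 3A $204,400; Unit 2A $184,100; Unit G2 $85,500. Sum = $850,100.
No rounding difference to absorb.

Unit 1A: $130,700 | Unit 3B: $41,100 | Unit PH1: $204,300 | Unit 3A: $204,400 | Unit 2A: $184,100 | Unit G2: $85,500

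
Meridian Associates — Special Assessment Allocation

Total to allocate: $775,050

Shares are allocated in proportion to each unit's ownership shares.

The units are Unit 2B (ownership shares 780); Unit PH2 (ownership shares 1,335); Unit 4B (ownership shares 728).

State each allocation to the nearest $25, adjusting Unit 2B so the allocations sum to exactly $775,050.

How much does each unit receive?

Unit 2B: $212,625; Unit PH2: $363,950; Unit 4B: $198,475

Sum of ownership shares: 2,843.
Unrounded shares: Unit 2B 780/2,843 × $775,050 = 212,641.22; Unit PH2 1,335/2,843 × $775,050 = 363,943.63; Unit 4B 728/2,843 × $775,050 = 198,465.14.
At nearest $25: Unit 2B $212,650; Unit PH2 $363,950; Unit 4B $198,475. Sum = $775,075.
Difference $775,050 − $775,075 = −$25 applied to Unit 2B: Unit 2B becomes $212,625.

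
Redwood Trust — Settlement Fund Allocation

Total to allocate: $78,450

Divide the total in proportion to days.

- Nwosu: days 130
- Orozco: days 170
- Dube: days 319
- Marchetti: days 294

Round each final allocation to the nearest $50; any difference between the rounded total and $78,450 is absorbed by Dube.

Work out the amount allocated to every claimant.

Total days = 913.
Pro-rata amounts: Nwosu 130/913 × $78,450 = 11,170.32; Orozco 170/913 × $78,450 = 14,607.34; Dube 319/913 × $78,450 = 27,410.24; Marchetti 294/913 × $78,450 = 25,262.10.
At nearest $50: Nwosu $11,150; Orozco $14,600; Dube $27,400; Marchetti $25,250. Sum = $78,400.
Difference $78,450 − $78,400 = +$50 applied to Dube: Dube becomes $27,450.

Nwosu: $11,150; Orozco: $14,600; Dube: $27,450; Marchetti: $25,250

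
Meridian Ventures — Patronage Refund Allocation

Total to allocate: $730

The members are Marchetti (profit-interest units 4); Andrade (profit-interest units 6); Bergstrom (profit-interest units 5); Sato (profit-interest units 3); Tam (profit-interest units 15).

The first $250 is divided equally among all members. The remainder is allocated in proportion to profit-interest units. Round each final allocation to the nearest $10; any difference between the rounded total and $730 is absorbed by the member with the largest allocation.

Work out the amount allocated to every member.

Equal tier: $250 ÷ 5 = $50 apiece.
Remainder $480 by profit-interest units (total 33): Marchetti 58.18 → $60; Andrade 87.27 → $90; Bergstrom 72.73 → $70; Sato 43.64 → $40; Tam 218.18 → $220.
Totals: Marchetti $50 + $60 = $110; Andrade $50 + $90 = $140; Bergstrom $50 + $70 = $120; Sato $50 + $40 = $90; Tam $50 + $220 = $270.

Marchetti: $110; Andrade: $140; Bergstrom: $120; Sato: $90; Tam: $270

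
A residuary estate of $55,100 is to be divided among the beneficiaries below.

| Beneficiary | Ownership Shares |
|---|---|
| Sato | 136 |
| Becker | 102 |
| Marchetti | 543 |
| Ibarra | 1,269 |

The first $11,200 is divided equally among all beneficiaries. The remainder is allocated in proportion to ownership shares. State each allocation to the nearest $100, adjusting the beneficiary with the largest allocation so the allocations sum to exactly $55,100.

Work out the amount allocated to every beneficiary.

Sato: $5,700; Becker: $5,000; Marchetti: $14,400; Ibarra: $30,000

Equal tier: $11,200 ÷ 4 = $2,800 apiece.
Remainder $43,900 by ownership shares (total 2,050): Sato 2,912.39 → $2,900; Becker 2,184.29 → $2,200; Marchetti 11,628.15 → $11,600; Ibarra 27,175.17 → $27,200.
Totals: Sato $2,800 + $2,900 = $5,700; Becker $2,800 + $2,200 = $5,000; Marchetti $2,800 + $11,600 = $14,400; Ibarra $2,800 + $27,200 = $30,000.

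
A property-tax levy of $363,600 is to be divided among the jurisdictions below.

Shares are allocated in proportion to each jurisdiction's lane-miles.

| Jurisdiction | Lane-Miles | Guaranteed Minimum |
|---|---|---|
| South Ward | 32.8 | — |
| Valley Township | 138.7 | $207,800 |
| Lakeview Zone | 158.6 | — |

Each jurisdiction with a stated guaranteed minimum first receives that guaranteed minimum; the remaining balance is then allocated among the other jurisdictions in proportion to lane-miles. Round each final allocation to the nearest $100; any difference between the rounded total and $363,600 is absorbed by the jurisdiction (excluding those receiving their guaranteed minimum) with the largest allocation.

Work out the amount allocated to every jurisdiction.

South Ward: $26,700 | Valley Township: $207,800 | Lakeview Zone: $129,100

Fund the minimums — Valley Township $207,800. Remaining pool $155,800.
Remaining pool split over remaining lane-miles 191.4: South Ward 26,699.27 → $26,700; Lakeview Zone 129,100.73 → $129,100.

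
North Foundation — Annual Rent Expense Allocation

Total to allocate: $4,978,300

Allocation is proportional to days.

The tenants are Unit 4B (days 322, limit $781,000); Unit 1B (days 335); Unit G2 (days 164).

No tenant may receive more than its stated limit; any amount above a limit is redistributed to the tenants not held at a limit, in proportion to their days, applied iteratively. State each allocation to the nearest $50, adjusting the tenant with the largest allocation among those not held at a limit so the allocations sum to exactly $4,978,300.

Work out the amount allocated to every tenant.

Unit 4B: $781,000 | Unit 1B: $2,817,850 | Unit G2: $1,379,450

Combined days = 821.
Unconstrained shares: Unit 4B 1,952,512.30; Unit 1B 2,031,340.44; Unit G2 994,447.26.
Held at cap: Unit 4B ($781,000); residual $4,197,300 reallocated over remaining days 499.
Remaining shares: Unit 1B 2,817,826.65 → $2,817,850; Unit G2 1,379,473.35 → $1,379,450.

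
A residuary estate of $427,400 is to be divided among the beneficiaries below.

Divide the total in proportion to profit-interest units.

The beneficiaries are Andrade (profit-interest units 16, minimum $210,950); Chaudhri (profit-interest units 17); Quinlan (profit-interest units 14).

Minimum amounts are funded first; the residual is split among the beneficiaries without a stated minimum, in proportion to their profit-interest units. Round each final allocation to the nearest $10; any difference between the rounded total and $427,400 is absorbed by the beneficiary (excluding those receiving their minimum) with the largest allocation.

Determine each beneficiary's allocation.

Andrade: $210,950 · Chaudhri: $118,700 · Quinlan: $97,750

Guaranteed amounts: Andrade $210,950. Balance $216,450.
Balance split over remaining profit-interest units 31: Chaudhri 118,698.39 → $118,700; Quinlan 97,751.61 → $97,750.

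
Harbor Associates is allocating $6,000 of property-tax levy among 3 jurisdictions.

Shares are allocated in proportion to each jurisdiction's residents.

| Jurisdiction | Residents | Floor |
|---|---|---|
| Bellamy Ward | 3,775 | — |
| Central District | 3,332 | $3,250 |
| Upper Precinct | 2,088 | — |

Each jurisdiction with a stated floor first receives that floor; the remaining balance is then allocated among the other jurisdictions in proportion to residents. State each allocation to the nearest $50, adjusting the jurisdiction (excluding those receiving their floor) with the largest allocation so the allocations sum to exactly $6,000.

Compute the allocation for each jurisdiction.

Minimums first: Central District $3,250. Balance $2,750.
Balance split over remaining residents 5,863: Bellamy Ward 1,770.64 → $1,750; Upper Precinct 979.36 → $1,000.

Bellamy Ward: $1,750 | Central District: $3,250 | Upper Precinct: $1,000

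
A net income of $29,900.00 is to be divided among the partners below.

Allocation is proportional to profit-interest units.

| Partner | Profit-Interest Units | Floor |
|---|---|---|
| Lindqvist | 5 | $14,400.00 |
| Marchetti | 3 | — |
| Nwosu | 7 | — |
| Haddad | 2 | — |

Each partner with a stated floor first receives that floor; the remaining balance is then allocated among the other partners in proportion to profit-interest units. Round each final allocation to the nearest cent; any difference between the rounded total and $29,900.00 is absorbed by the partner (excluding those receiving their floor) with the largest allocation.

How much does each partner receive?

Lindqvist: $14,400.00 | Marchetti: $3,875.00 | Nwosu: $9,041.67 | Haddad: $2,583.33

Fund the minimums — Lindqvist $14,400.00. Remaining pool $15,500.00.
Remaining pool split over remaining profit-interest units 12: Marchetti 3,875.0000 → $3,875.00; Nwosu 9,041.6667 → $9,041.67; Haddad 2,583.3333 → $2,583.33.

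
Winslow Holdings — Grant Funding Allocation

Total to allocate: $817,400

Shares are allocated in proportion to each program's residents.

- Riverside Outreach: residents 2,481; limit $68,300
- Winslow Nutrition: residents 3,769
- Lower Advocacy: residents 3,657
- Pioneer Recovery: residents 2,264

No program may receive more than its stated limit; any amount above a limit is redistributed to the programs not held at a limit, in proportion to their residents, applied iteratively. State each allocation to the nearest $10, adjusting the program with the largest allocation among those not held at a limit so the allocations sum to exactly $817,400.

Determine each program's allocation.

Riverside Outreach: $68,300 | Winslow Nutrition: $291,370 | Lower Advocacy: $282,710 | Pioneer Recovery: $175,020

Total residents = 12,171.
Proportional shares (ignoring caps): Riverside Outreach 166,623.07; Winslow Nutrition 253,124.69; Lower Advocacy 245,602.81; Pioneer Recovery 152,049.43.
Capped: Riverside Outreach ($68,300); balance $749,100 reallocated over remaining residents 9,690.
Shares after redistribution: Winslow Nutrition 291,368.20 → $291,370; Lower Advocacy 282,709.88 → $282,710; Pioneer Recovery 175,021.92 → $175,020.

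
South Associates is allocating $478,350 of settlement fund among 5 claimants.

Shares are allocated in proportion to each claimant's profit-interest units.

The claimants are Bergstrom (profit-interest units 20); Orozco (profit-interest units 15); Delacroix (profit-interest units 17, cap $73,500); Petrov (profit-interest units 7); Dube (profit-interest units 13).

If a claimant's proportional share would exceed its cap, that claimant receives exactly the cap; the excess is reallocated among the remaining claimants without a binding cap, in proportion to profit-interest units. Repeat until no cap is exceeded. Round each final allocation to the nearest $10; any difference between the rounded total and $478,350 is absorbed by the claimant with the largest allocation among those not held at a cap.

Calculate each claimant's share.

Combined profit-interest units = 72.
Proportional shares (ignoring caps): Bergstrom 132,875.00; Orozco 99,656.25; Delacroix 112,943.75; Petrov 46,506.25; Dube 86,368.75.
Cap binds for Delacroix ($73,500); balance $404,850 reallocated over remaining profit-interest units 55.
Redistributed shares: Bergstrom 147,218.18 → $147,220; Orozco 110,413.64 → $110,410; Petrov 51,526.36 → $51,530; Dube 95,691.82 → $95,690.

Bergstrom: $147,220 · Orozco: $110,410 · Delacroix: $73,500 · Petrov: $51,530 · Dube: $95,690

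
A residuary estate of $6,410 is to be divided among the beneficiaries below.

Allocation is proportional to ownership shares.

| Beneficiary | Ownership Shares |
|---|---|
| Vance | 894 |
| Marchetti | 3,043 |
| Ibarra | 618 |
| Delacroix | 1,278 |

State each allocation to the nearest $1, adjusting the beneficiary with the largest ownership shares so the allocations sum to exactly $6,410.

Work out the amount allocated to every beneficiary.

Sum of ownership shares: 894 + 3,043 + 618 + 1,278 = 5,833.
Pro-rata amounts: Vance 982.43; Marchetti 3,344.01; Ibarra 679.13; Delacroix 1,404.42.
After rounding ($1): Vance $982; Marchetti $3,344; Ibarra $679; Delacroix $1,404. Sum = $6,409.
Difference $6,410 − $6,409 = +$1 applied to largest ownership shares (Marchetti): Marchetti becomes $3,345.

Vance: $982 | Marchetti: $3,345 | Ibarra: $679 | Delacroix: $1,404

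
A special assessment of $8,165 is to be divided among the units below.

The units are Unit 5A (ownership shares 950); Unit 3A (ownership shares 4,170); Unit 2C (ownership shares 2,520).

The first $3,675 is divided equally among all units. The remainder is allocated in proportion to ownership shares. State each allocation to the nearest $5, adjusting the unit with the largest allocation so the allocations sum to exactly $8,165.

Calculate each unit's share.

Unit 5A: $1,785 | Unit 3A: $3,675 | Unit 2C: $2,705

Equal tier: $3,675 ÷ 3 = $1,225 apiece.
Remainder $4,490 by ownership shares (total 7,640): Unit 5A 558.31 → $560; Unit 3A 2,450.69 → $2,450; Unit 2C 1,480.99 → $1,480.
Totals: Unit 5A $1,225 + $560 = $1,785; Unit 3A $1,225 + $2,450 = $3,675; Unit 2C $1,225 + $1,480 = $2,705.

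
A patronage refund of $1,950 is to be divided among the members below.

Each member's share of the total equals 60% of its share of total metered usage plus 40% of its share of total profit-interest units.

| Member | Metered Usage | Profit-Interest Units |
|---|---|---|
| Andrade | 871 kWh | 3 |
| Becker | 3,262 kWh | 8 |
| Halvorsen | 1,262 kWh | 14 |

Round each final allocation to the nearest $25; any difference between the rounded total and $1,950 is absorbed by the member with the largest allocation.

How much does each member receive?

Totals — metered usage 5,395, profit-interest units 25.
Combined weights (60% metered usage + 40% profit-interest units): Andrade 0.1449; Becker 0.4908; Halvorsen 0.3644.
Raw shares: Andrade 282.49; Becker 957.02; Halvorsen 710.49.
After rounding ($25): Andrade $275; Becker $950; Halvorsen $700. Sum = $1,925.
Difference $1,950 − $1,925 = +$25 applied to largest allocation (Becker): Becker becomes $975.

Andrade: $275; Becker: $975; Halvorsen: $700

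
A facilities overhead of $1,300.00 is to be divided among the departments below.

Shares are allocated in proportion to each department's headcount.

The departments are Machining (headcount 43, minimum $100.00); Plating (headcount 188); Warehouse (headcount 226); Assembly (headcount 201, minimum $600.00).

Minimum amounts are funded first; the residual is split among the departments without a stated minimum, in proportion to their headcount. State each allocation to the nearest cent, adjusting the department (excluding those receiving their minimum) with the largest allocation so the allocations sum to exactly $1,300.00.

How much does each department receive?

Machining: $100.00; Plating: $272.46; Warehouse: $327.54; Assembly: $600.00

Fund the minimums — Machining $100.00; Assembly $600.00. Residual $600.00.
Residual split over remaining headcount 414: Plating 272.4638 → $272.46; Warehouse 327.5362 → $327.54.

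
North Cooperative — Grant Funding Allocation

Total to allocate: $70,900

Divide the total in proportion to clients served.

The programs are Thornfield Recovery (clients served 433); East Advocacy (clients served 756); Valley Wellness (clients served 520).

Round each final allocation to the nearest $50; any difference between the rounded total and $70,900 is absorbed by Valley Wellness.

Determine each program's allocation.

Combined clients served = 1,709.
Proportional shares: Thornfield Recovery 433/1,709 × $70,900 = 17,963.55; East Advocacy 756/1,709 × $70,900 = 31,363.60; Valley Wellness 520/1,709 × $70,900 = 21,572.85.
After rounding ($50): Thornfield Recovery $17,950; East Advocacy $31,350; Valley Wellness $21,550. Sum = $70,850.
Difference $70,900 − $70,850 = +$50 applied to Valley Wellness: Valley Wellness becomes $21,600.

Thornfield Recovery: $17,950; East Advocacy: $31,350; Valley Wellness: $21,600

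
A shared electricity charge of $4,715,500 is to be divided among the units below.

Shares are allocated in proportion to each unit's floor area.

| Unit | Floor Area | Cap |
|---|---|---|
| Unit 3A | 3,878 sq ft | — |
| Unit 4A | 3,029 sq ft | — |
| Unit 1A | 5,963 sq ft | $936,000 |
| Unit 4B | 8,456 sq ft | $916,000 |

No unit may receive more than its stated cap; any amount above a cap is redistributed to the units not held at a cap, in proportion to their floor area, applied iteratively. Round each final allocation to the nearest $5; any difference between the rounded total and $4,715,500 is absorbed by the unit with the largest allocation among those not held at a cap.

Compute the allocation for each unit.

Unit 3A: $1,607,740; Unit 4A: $1,255,760; Unit 1A: $936,000; Unit 4B: $916,000

Sum of floor area: 21,326.
Proportional shares (ignoring caps): Unit 3A 857,484.24; Unit 4A 669,757.55; Unit 1A 1,318,509.17; Unit 4B 1,869,749.04.
Capped: Unit 1A ($936,000), Unit 4B ($916,000); residual $2,863,500 reallocated over remaining floor area 6,907.
Remaining shares: Unit 3A 1,607,738.96 → $1,607,740; Unit 4A 1,255,761.04 → $1,255,760.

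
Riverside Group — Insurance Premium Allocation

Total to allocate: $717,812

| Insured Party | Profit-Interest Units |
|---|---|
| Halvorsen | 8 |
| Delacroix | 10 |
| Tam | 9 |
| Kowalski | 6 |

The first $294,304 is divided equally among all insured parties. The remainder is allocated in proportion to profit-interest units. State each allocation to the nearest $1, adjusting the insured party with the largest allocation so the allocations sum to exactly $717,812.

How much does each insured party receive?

First tranche $294,304 split equally: $73,576 each.
Remainder $423,508 by profit-interest units (total 33): Halvorsen 102,668.61 → $102,669; Delacroix 128,335.76 → $128,336; Tam 115,502.18 → $115,502; Kowalski 77,001.45 → $77,001.
Totals: Halvorsen $73,576 + $102,669 = $176,245; Delacroix $73,576 + $128,336 = $201,912; Tam $73,576 + $115,502 = $189,078; Kowalski $73,576 + $77,001 = $150,577.

Halvorsen: $176,245; Delacroix: $201,912; Tam: $189,078; Kowalski: $150,577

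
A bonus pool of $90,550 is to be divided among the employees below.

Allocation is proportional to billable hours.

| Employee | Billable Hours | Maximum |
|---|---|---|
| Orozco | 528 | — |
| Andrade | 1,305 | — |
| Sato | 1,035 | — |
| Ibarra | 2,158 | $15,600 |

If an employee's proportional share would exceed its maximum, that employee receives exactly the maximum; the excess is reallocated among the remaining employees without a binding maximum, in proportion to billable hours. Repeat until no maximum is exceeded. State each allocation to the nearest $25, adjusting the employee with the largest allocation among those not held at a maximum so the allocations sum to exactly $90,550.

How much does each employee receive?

Orozco: $13,800 · Andrade: $34,100 · Sato: $27,050 · Ibarra: $15,600

Billable hours total: 5,026.
Proportional shares (ignoring caps): Orozco 9,512.61; Andrade 23,511.29; Sato 18,646.89; Ibarra 38,879.21.
Capped: Ibarra ($15,600); residual $74,950 reallocated over remaining billable hours 2,868.
Remaining shares: Orozco 13,798.33 → $13,800; Andrade 34,103.82 → $34,100; Sato 27,047.86 → $27,050.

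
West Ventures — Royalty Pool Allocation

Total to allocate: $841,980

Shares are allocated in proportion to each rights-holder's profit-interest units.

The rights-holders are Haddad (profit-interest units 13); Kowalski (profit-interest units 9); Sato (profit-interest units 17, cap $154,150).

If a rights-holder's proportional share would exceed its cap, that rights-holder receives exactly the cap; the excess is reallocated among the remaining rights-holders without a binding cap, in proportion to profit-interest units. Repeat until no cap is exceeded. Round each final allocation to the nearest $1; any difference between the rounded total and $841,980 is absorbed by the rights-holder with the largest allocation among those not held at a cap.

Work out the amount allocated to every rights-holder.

Total profit-interest units = 39.
Proportional shares (ignoring caps): Haddad 280,660.00; Kowalski 194,303.08; Sato 367,016.92.
Held at cap: Sato ($154,150); residual $687,830 reallocated over remaining profit-interest units 22.
Redistributed shares: Haddad 406,445.00 → $406,445; Kowalski 281,385.00 → $281,385.

Haddad: $406,445 · Kowalski: $281,385 · Sato: $154,150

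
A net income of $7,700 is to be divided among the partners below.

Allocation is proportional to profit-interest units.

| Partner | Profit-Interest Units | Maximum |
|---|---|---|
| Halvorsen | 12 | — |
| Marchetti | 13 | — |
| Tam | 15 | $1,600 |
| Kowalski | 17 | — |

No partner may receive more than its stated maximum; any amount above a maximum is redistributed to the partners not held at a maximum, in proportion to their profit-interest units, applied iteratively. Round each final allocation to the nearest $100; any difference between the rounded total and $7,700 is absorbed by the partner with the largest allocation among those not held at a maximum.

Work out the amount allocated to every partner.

Total profit-interest units = 57.
Proportional shares (ignoring caps): Halvorsen 1,621.05; Marchetti 1,756.14; Tam 2,026.32; Kowalski 2,296.49.
Held at cap: Tam ($1,600); balance $6,100 reallocated over remaining profit-interest units 42.
Redistributed shares: Halvorsen 1,742.86 → $1,700; Marchetti 1,888.10 → $1,900; Kowalski 2,469.05 → $2,500.

Halvorsen: $1,700; Marchetti: $1,900; Tam: $1,600; Kowalski: $2,500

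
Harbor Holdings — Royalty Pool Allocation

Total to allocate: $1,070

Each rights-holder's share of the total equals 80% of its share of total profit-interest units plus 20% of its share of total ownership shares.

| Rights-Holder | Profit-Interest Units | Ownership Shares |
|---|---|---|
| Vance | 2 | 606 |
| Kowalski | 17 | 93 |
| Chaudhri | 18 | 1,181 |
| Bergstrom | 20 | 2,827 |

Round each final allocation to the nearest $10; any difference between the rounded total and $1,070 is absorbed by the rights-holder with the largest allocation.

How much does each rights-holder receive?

Profit-interest units total 57; ownership shares total 4,707.
Composite weights (80% profit-interest units + 20% ownership shares): Vance 0.0538; Kowalski 0.2425; Chaudhri 0.3028; Bergstrom 0.4008.
Raw shares: Vance 57.59; Kowalski 259.53; Chaudhri 324.01; Bergstrom 428.88.
At nearest $10: Vance $60; Kowalski $260; Chaudhri $320; Bergstrom $430. Sum = $1,070.
No rounding difference to absorb.

Vance: $60; Kowalski: $260; Chaudhri: $320; Bergstrom: $430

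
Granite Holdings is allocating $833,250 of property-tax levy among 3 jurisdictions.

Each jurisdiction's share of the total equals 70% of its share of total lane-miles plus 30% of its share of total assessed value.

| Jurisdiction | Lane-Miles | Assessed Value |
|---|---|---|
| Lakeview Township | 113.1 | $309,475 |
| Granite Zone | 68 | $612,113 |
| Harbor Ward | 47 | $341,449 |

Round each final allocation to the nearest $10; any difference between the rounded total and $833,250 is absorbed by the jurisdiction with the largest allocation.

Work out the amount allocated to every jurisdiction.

Totals — lane-miles 228.1, assessed value 1,263,037.
Combined weights (70% lane-miles + 30% assessed value): Lakeview Township 0.4206; Granite Zone 0.3541; Harbor Ward 0.2253.
Unrounded shares: Lakeview Township 350,458.25; Granite Zone 295,029.79; Harbor Ward 187,761.96.
At nearest $10: Lakeview Township $350,460; Granite Zone $295,030; Harbor Ward $187,760. Sum = $833,250.
No rounding difference to absorb.

Lakeview Township: $350,460 · Granite Zone: $295,030 · Harbor Ward: $187,760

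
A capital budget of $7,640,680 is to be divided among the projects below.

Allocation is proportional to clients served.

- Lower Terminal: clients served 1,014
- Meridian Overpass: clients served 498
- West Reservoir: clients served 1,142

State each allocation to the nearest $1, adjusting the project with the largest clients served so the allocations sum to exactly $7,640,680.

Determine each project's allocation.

Lower Terminal: $2,919,235 · Meridian Overpass: $1,433,707 · West Reservoir: $3,287,738

Sum of clients served: 1,014 + 498 + 1,142 = 2,654.
Raw shares: Lower Terminal 2,919,234.94; Meridian Overpass 1,433,707.10; West Reservoir 3,287,737.97.
After rounding ($1): Lower Terminal $2,919,235; Meridian Overpass $1,433,707; West Reservoir $3,287,738. Sum = $7,640,680.
Rounded total matches; no reconciliation needed.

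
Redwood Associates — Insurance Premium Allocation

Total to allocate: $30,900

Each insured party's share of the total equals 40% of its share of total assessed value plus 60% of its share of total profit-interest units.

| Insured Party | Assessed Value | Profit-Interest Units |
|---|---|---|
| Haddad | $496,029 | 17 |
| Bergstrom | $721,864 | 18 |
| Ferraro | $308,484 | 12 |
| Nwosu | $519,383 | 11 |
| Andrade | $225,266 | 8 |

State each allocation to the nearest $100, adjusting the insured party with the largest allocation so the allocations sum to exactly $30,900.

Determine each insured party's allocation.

Haddad: $7,500; Bergstrom: $9,000; Ferraro: $5,000; Nwosu: $5,900; Andrade: $3,500

Totals — assessed value 2,271,026, profit-interest units 66.
Composite weights (40% assessed value + 60% profit-interest units): Haddad 0.2419; Bergstrom 0.2908; Ferraro 0.1634; Nwosu 0.1915; Andrade 0.1124.
Pro-rata amounts: Haddad 7,475.08; Bergstrom 8,985.09; Ferraro 5,049.83; Nwosu 5,916.73; Andrade 3,473.28.
Rounded to nearest $100: Haddad $7,500; Bergstrom $9,000; Ferraro $5,000; Nwosu $5,900; Andrade $3,500. Sum = $30,900.
Rounded total matches; no reconciliation needed.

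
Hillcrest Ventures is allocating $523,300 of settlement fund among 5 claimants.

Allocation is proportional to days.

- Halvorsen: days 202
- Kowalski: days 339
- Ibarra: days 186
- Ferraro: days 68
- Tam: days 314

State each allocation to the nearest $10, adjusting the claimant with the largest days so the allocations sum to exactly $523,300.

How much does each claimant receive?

Days total: 202 + 339 + 186 + 68 + 314 = 1,109.
Pro-rata amounts: Halvorsen 95,317.04; Kowalski 159,962.76; Ibarra 87,767.18; Ferraro 32,086.93; Tam 148,166.10.
Rounded to nearest $10: Halvorsen $95,320; Kowalski $159,960; Ibarra $87,770; Ferraro $32,090; Tam $148,170. Sum = $523,310.
Difference $523,300 − $523,310 = −$10 applied to largest days (Kowalski): Kowalski becomes $159,950.

Halvorsen: $95,320 | Kowalski: $159,950 | Ibarra: $87,770 | Ferraro: $32,090 | Tam: $148,170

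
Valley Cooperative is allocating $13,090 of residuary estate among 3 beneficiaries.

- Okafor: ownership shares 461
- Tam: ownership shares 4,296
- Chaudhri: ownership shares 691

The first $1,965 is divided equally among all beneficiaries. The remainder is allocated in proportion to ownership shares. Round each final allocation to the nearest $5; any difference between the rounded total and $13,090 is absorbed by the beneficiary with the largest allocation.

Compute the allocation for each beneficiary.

Okafor: $1,595 · Tam: $9,430 · Chaudhri: $2,065

First tranche $1,965 split equally: $655 each.
Remainder $11,125 by ownership shares (total 5,448): Okafor 941.38 → $940; Tam 8,772.58 → $8,775; Chaudhri 1,411.05 → $1,410.
Totals: Okafor $655 + $940 = $1,595; Tam $655 + $8,775 = $9,430; Chaudhri $655 + $1,410 = $2,065.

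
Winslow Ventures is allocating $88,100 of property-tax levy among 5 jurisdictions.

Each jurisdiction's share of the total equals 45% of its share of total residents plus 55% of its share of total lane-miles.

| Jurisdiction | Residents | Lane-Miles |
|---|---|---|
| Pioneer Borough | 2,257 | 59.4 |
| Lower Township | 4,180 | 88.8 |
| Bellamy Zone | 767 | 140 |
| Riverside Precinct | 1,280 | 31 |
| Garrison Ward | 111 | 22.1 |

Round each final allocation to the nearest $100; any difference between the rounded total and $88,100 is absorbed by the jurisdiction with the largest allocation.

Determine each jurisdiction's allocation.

Pioneer Borough: $18,800 · Lower Township: $32,000 · Bellamy Zone: $23,400 · Riverside Precinct: $10,300 · Garrison Ward: $3,600

Totals — residents 8,595, lane-miles 341.3.
Composite weights (45% residents + 55% lane-miles): Pioneer Borough 0.2139; Lower Township 0.3619; Bellamy Zone 0.2658; Riverside Precinct 0.1170; Garrison Ward 0.0414.
Proportional shares: Pioneer Borough 18,843.69; Lower Township 31,887.63; Bellamy Zone 23,413.90; Riverside Precinct 10,305.21; Garrison Ward 3,649.57.
Rounded to nearest $100: Pioneer Borough $18,800; Lower Township $31,900; Bellamy Zone $23,400; Riverside Precinct $10,300; Garrison Ward $3,600. Sum = $88,000.
Difference $88,100 − $88,000 = +$100 applied to largest allocation (Lower Township): Lower Township becomes $32,000.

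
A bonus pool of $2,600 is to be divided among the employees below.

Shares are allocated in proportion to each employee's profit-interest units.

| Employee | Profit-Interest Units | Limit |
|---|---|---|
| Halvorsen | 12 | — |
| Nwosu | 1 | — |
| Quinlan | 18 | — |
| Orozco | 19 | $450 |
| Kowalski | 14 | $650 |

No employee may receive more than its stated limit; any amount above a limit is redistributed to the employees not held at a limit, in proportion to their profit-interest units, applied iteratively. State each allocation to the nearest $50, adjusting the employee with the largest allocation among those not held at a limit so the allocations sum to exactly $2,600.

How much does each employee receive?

Combined profit-interest units = 64.
Proportional shares (ignoring caps): Halvorsen 487.50; Nwosu 40.62; Quinlan 731.25; Orozco 771.88; Kowalski 568.75.
Cap binds for Orozco ($450); residual $2,150 reallocated over remaining profit-interest units 45.
Cap binds for Kowalski ($650); residual $1,500 reallocated over remaining profit-interest units 31.
Remaining shares: Halvorsen 580.65 → $600; Nwosu 48.39 → $50; Quinlan 870.97 → $850.

Halvorsen: $600; Nwosu: $50; Quinlan: $850; Orozco: $450; Kowalski: $650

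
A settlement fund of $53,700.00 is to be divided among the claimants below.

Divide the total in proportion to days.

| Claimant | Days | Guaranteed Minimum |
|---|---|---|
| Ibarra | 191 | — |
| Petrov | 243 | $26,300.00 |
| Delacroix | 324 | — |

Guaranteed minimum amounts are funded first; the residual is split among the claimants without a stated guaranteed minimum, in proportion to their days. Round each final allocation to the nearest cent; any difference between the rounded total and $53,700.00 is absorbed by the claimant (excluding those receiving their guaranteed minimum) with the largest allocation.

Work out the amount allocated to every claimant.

Ibarra: $10,161.94; Petrov: $26,300.00; Delacroix: $17,238.06

Minimums first: Petrov $26,300.00. Remaining pool $27,400.00.
Remaining pool split over remaining days 515: Ibarra 10,161.9417 → $10,161.94; Delacroix 17,238.0583 → $17,238.06.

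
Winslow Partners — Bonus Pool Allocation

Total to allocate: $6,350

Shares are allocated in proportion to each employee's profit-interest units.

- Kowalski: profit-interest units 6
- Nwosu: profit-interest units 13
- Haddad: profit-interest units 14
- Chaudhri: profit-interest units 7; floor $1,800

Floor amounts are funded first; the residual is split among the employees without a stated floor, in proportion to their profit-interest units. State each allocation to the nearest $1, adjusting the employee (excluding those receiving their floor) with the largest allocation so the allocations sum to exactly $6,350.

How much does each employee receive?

Fund the minimums — Chaudhri $1,800. Residual $4,550.
Residual split over remaining profit-interest units 33: Kowalski 827.27 → $827; Nwosu 1,792.42 → $1,792; Haddad 1,930.30 → $1,930.
Rounding difference +$1 applied to Haddad → $1,931.

Kowalski: $827 · Nwosu: $1,792 · Haddad: $1,931 · Chaudhri: $1,800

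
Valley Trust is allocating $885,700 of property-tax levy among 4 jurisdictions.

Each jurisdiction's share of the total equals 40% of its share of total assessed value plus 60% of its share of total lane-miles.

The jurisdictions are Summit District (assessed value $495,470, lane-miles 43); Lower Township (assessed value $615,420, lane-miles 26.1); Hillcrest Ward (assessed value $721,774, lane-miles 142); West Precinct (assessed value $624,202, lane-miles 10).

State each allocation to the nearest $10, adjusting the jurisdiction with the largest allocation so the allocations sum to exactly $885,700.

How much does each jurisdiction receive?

Assessed value total 2,456,866; lane-miles total 221.1.
Combined weights (40% assessed value + 60% lane-miles): Summit District 0.1974; Lower Township 0.1710; Hillcrest Ward 0.5029; West Precinct 0.1288.
Proportional shares: Summit District 174,798.45; Lower Township 151,475.62; Hillcrest Ward 445,380.74; West Precinct 114,045.19.
At nearest $10: Summit District $174,800; Lower Township $151,480; Hillcrest Ward $445,380; West Precinct $114,050. Sum = $885,710.
Difference $885,700 − $885,710 = −$10 applied to largest allocation (Hillcrest Ward): Hillcrest Ward becomes $445,370.

Summit District: $174,800; Lower Township: $151,480; Hillcrest Ward: $445,370; West Precinct: $114,050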